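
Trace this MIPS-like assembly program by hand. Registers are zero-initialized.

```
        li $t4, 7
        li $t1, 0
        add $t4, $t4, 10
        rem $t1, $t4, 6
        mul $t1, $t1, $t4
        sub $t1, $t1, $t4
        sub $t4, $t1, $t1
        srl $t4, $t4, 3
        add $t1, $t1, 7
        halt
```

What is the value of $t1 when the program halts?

li $t4, 7 → $t4=7
li $t1, 0 → $t1=0
add $t4, $t4, 10 → $t4=7+10=17
rem $t1, $t4, 6 → $t1=17%6=5
mul $t1, $t1, $t4 → $t1=5*17=85
sub $t1, $t1, $t4 → $t1=85-17=68
sub $t4, $t1, $t1 → $t4=68-68=0
srl $t4, $t4, 3 → $t4=0>>3=0
add $t1, $t1, 7 → $t1=68+7=75
halt.

75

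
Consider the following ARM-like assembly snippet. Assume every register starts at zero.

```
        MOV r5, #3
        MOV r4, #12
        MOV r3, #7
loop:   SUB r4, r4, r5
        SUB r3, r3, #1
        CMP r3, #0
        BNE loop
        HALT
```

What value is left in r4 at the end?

-9

MOV r5, #3 → r5=3
MOV r4, #12 → r4=12
MOV r3, #7 → r3=7
SUB r4, r4, r5 → r4=12-3=9
SUB r3, r3, #1 → r3=7-1=6
CMP r3, #0  (cmp 6,0)
BNE loop: taken
SUB r4, r4, r5 → r4=9-3=6
SUB r3, r3, #1 → r3=6-1=5
CMP r3, #0  (cmp 5,0)
BNE loop: taken
SUB r4, r4, r5 → r4=6-3=3
SUB r3, r3, #1 → r3=5-1=4
CMP r3, #0  (cmp 4,0)
BNE loop: taken
SUB r4, r4, r5 → r4=3-3=0
SUB r3, r3, #1 → r3=4-1=3
CMP r3, #0  (cmp 3,0)
BNE loop: taken
SUB r4, r4, r5 → r4=0-3=-3
SUB r3, r3, #1 → r3=3-1=2
CMP r3, #0  (cmp 2,0)
BNE loop: taken
SUB r4, r4, r5 → r4=(-3)-3=-6
SUB r3, r3, #1 → r3=2-1=1
CMP r3, #0  (cmp 1,0)
BNE loop: taken
SUB r4, r4, r5 → r4=(-6)-3=-9
SUB r3, r3, #1 → r3=1-1=0
CMP r3, #0  (cmp 0,0)
BNE loop: not taken
halt.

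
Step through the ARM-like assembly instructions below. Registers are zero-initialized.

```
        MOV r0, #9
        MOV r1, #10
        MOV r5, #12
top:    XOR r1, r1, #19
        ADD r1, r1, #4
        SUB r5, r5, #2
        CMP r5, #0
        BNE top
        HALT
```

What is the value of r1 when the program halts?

34

r0=9
r1=10
r5=12
r1=10^19=25
r1=25+4=29
r5=12-2=10
CMP r5, #0  (cmp 10,0)
BNE top: taken
r1=29^19=14
r1=14+4=18
r5=10-2=8
CMP r5, #0  (cmp 8,0)
BNE top: taken
r1=18^19=1
r1=1+4=5
r5=8-2=6
CMP r5, #0  (cmp 6,0)
BNE top: taken
r1=5^19=22
r1=22+4=26
r5=6-2=4
CMP r5, #0  (cmp 4,0)
BNE top: taken
r1=26^19=9
r1=9+4=13
r5=4-2=2
CMP r5, #0  (cmp 2,0)
BNE top: taken
r1=13^19=30
r1=30+4=34
r5=2-2=0
CMP r5, #0  (cmp 0,0)
BNE top: not taken
halt.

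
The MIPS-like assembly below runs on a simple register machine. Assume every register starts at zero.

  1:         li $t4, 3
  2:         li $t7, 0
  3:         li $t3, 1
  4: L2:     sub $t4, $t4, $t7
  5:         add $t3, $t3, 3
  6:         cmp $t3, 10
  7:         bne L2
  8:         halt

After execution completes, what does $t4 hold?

3

$t4=3
$t7=0
$t3=1
$t4=3-0=3
$t3=1+3=4
cmp $t3, 10  (cmp 4,10)
bne L2: taken
$t4=3-0=3
$t3=4+3=7
cmp $t3, 10  (cmp 7,10)
bne L2: taken
$t4=3-0=3
$t3=7+3=10
cmp $t3, 10  (cmp 10,10)
bne L2: not taken
halt.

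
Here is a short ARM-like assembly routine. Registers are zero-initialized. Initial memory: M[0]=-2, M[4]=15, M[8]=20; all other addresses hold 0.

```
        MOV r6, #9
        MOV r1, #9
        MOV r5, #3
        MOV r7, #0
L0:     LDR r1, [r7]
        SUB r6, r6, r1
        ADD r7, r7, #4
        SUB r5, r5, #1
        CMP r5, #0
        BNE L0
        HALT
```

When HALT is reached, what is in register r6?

-24

MOV r6, #9 → r6=9
MOV r1, #9 → r1=9
MOV r5, #3 → r5=3
MOV r7, #0 → r7=0
LDR r1, [r7] → r1=M[0]=-2
SUB r6, r6, r1 → r6=9-(-2)=11
ADD r7, r7, #4 → r7=0+4=4
SUB r5, r5, #1 → r5=3-1=2
CMP r5, #0  (cmp 2,0)
BNE L0: taken
LDR r1, [r7] → r1=M[4]=15
SUB r6, r6, r1 → r6=11-15=-4
ADD r7, r7, #4 → r7=4+4=8
SUB r5, r5, #1 → r5=2-1=1
CMP r5, #0  (cmp 1,0)
BNE L0: taken
LDR r1, [r7] → r1=M[8]=20
SUB r6, r6, r1 → r6=(-4)-20=-24
ADD r7, r7, #4 → r7=8+4=12
SUB r5, r5, #1 → r5=1-1=0
CMP r5, #0  (cmp 0,0)
BNE L0: not taken
halt.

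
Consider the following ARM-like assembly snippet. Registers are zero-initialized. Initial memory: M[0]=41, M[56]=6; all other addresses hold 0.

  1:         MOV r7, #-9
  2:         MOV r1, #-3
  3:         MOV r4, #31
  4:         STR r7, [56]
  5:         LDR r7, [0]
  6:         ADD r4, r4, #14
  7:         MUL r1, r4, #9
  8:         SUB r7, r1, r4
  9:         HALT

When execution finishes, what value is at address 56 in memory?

MOV r7, #-9 → r7=-9
MOV r1, #-3 → r1=-3
MOV r4, #31 → r4=31
STR r7, [56] → M[56]=-9
LDR r7, [0] → r7=M[0]=41
ADD r4, r4, #14 → r4=31+14=45
MUL r1, r4, #9 → r1=45*9=405
SUB r7, r1, r4 → r7=405-45=360
halt.

-9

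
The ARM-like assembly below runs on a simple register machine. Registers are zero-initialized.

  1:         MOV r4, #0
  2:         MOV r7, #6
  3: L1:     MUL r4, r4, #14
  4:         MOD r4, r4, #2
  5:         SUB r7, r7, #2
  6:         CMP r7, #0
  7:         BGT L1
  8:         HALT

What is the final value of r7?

0

MOV r4, #0 → r4=0
MOV r7, #6 → r7=6
MUL r4, r4, #14 → r4=0*14=0
MOD r4, r4, #2 → r4=0%2=0
SUB r7, r7, #2 → r7=6-2=4
CMP r7, #0  (cmp 4,0)
BGT L1: taken
MUL r4, r4, #14 → r4=0*14=0
MOD r4, r4, #2 → r4=0%2=0
SUB r7, r7, #2 → r7=4-2=2
CMP r7, #0  (cmp 2,0)
BGT L1: taken
MUL r4, r4, #14 → r4=0*14=0
MOD r4, r4, #2 → r4=0%2=0
SUB r7, r7, #2 → r7=2-2=0
CMP r7, #0  (cmp 0,0)
BGT L1: not taken
halt.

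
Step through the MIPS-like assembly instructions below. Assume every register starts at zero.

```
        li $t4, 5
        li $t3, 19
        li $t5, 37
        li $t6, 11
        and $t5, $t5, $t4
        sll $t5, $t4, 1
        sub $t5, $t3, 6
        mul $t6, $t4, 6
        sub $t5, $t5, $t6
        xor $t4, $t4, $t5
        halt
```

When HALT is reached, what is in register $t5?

-17

li $t4, 5 → $t4=5
li $t3, 19 → $t3=19
li $t5, 37 → $t5=37
li $t6, 11 → $t6=11
and $t5, $t5, $t4 → $t5=37&5=5
sll $t5, $t4, 1 → $t5=5<<1=10
sub $t5, $t3, 6 → $t5=19-6=13
mul $t6, $t4, 6 → $t6=5*6=30
sub $t5, $t5, $t6 → $t5=13-30=-17
xor $t4, $t4, $t5 → $t4=5^(-17)=-22
halt.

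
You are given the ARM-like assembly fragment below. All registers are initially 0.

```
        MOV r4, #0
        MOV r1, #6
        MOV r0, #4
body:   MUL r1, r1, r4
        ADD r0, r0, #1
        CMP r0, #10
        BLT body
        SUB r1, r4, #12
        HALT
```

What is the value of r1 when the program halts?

after MOV r4, #0: r4=0
after MOV r1, #6: r1=6
after MOV r0, #4: r0=4
after MUL r1, r1, r4: r1=6*0=0
after ADD r0, r0, #1: r0=4+1=5
CMP r0, #10  (cmp 5,10)
BLT body: taken
after MUL r1, r1, r4: r1=0*0=0
after ADD r0, r0, #1: r0=5+1=6
CMP r0, #10  (cmp 6,10)
BLT body: taken
after MUL r1, r1, r4: r1=0*0=0
after ADD r0, r0, #1: r0=6+1=7
CMP r0, #10  (cmp 7,10)
BLT body: taken
after MUL r1, r1, r4: r1=0*0=0
after ADD r0, r0, #1: r0=7+1=8
CMP r0, #10  (cmp 8,10)
BLT body: taken
after MUL r1, r1, r4: r1=0*0=0
after ADD r0, r0, #1: r0=8+1=9
CMP r0, #10  (cmp 9,10)
BLT body: taken
after MUL r1, r1, r4: r1=0*0=0
after ADD r0, r0, #1: r0=9+1=10
CMP r0, #10  (cmp 10,10)
BLT body: not taken
after SUB r1, r4, #12: r1=0-12=-12
halt.

-12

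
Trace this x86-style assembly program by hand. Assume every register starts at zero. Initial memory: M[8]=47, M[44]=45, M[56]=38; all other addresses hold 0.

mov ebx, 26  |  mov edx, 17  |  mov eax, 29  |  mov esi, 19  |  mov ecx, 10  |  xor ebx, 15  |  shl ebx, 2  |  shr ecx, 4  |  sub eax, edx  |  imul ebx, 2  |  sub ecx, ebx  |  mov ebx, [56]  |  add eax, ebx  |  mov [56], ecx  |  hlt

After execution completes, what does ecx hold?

mov ebx, 26 → ebx=26
mov edx, 17 → edx=17
mov eax, 29 → eax=29
mov esi, 19 → esi=19
mov ecx, 10 → ecx=10
xor ebx, 15 → ebx=26^15=21
shl ebx, 2 → ebx=21<<2=84
shr ecx, 4 → ecx=10>>4=0
sub eax, edx → eax=29-17=12
imul ebx, 2 → ebx=84*2=168
sub ecx, ebx → ecx=0-168=-168
mov ebx, [56] → ebx=M[56]=38
add eax, ebx → eax=12+38=50
mov [56], ecx → M[56]=-168
halt.

-168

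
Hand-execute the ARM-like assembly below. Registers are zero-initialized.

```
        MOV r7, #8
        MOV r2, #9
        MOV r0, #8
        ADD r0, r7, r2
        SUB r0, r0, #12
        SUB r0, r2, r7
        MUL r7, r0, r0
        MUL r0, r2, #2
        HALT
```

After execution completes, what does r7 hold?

r7=8
r2=9
r0=8
r0=8+9=17
r0=17-12=5
r0=9-8=1
r7=1*1=1
r0=9*2=18
halt.

1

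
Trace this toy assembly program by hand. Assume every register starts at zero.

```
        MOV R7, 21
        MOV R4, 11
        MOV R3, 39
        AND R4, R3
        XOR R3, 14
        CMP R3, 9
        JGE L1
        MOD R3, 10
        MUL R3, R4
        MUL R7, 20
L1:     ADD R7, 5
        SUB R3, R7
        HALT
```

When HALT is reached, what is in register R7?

26

MOV R7, 21 → R7=21
MOV R4, 11 → R4=11
MOV R3, 39 → R3=39
AND R4, R3 → R4=11&39=3
XOR R3, 14 → R3=39^14=41
CMP R3, 9  (cmp 41,9)
JGE L1: taken
ADD R7, 5 → R7=21+5=26
SUB R3, R7 → R3=41-26=15
halt.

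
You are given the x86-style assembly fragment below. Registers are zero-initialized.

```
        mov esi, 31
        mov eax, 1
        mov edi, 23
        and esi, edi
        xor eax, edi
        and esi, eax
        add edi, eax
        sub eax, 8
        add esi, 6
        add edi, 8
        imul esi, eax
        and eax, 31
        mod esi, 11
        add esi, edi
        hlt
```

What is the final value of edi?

53

after mov esi, 31: esi=31
after mov eax, 1: eax=1
after mov edi, 23: edi=23
after and esi, edi: esi=31&23=23
after xor eax, edi: eax=1^23=22
after and esi, eax: esi=23&22=22
after add edi, eax: edi=23+22=45
after sub eax, 8: eax=22-8=14
after add esi, 6: esi=22+6=28
after add edi, 8: edi=45+8=53
after imul esi, eax: esi=28*14=392
after and eax, 31: eax=14&31=14
after mod esi, 11: esi=392%11=7
after add esi, edi: esi=7+53=60
halt.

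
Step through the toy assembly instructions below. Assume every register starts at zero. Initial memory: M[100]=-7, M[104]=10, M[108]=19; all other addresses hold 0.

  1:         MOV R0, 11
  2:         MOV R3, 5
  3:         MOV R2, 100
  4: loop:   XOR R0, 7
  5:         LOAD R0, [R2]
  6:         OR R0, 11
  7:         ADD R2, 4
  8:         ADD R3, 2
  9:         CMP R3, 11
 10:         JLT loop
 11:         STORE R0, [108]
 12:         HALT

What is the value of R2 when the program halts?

MOV R0, 11 → R0=11
MOV R3, 5 → R3=5
MOV R2, 100 → R2=100
XOR R0, 7 → R0=11^7=12
LOAD R0, [R2] → R0=M[100]=-7
OR R0, 11 → R0=(-7)|11=-5
ADD R2, 4 → R2=100+4=104
ADD R3, 2 → R3=5+2=7
CMP R3, 11  (cmp 7,11)
JLT loop: taken
XOR R0, 7 → R0=(-5)^7=-4
LOAD R0, [R2] → R0=M[104]=10
OR R0, 11 → R0=10|11=11
ADD R2, 4 → R2=104+4=108
ADD R3, 2 → R3=7+2=9
CMP R3, 11  (cmp 9,11)
JLT loop: taken
XOR R0, 7 → R0=11^7=12
LOAD R0, [R2] → R0=M[108]=19
OR R0, 11 → R0=19|11=27
ADD R2, 4 → R2=108+4=112
ADD R3, 2 → R3=9+2=11
CMP R3, 11  (cmp 11,11)
JLT loop: not taken
STORE R0, [108] → M[108]=27
halt.

112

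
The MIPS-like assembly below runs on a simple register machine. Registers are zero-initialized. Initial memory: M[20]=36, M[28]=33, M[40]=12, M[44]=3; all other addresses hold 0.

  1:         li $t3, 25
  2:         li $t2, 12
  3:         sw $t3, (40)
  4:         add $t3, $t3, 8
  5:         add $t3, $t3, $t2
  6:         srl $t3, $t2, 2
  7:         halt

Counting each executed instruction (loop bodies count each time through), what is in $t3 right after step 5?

after li $t3, 25: $t3=25
after li $t2, 12: $t2=12
sw $t3, (40) → M[40]=25
after add $t3, $t3, 8: $t3=25+8=33
after add $t3, $t3, $t2: $t3=33+12=45
After step 5: $t3 = 45.

45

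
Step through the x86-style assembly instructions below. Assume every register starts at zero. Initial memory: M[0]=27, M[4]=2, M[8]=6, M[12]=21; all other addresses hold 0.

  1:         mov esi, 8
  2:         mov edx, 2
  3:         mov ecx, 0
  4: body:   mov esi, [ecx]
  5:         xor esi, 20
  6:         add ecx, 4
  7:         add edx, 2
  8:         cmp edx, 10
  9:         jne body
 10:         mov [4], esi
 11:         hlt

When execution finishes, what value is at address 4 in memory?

after mov esi, 8: esi=8
after mov edx, 2: edx=2
after mov ecx, 0: ecx=0
after mov esi, [ecx]: esi=M[0]=27
after xor esi, 20: esi=27^20=15
after add ecx, 4: ecx=0+4=4
after add edx, 2: edx=2+2=4
cmp edx, 10  (cmp 4,10)
jne body: taken
after mov esi, [ecx]: esi=M[4]=2
after xor esi, 20: esi=2^20=22
after add ecx, 4: ecx=4+4=8
after add edx, 2: edx=4+2=6
cmp edx, 10  (cmp 6,10)
jne body: taken
after mov esi, [ecx]: esi=M[8]=6
after xor esi, 20: esi=6^20=18
after add ecx, 4: ecx=8+4=12
after add edx, 2: edx=6+2=8
cmp edx, 10  (cmp 8,10)
jne body: taken
after mov esi, [ecx]: esi=M[12]=21
after xor esi, 20: esi=21^20=1
after add ecx, 4: ecx=12+4=16
after add edx, 2: edx=8+2=10
cmp edx, 10  (cmp 10,10)
jne body: not taken
mov [4], esi → M[4]=1
halt.

1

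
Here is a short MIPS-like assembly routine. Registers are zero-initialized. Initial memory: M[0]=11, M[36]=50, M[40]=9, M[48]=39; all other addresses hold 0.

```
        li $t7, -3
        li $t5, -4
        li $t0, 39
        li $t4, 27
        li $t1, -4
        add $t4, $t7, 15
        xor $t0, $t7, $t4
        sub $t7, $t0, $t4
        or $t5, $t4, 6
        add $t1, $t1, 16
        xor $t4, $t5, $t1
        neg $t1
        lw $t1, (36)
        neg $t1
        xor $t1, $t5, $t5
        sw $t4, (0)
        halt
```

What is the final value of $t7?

-27

$t7=-3
$t5=-4
$t0=39
$t4=27
$t1=-4
$t4=(-3)+15=12
$t0=(-3)^12=-15
$t7=(-15)-12=-27
$t5=12|6=14
$t1=(-4)+16=12
$t4=14^12=2
$t1=-(12)=-12
$t1=M[36]=50
$t1=-(50)=-50
$t1=14^14=0
sw $t4, (0) → M[0]=2
halt.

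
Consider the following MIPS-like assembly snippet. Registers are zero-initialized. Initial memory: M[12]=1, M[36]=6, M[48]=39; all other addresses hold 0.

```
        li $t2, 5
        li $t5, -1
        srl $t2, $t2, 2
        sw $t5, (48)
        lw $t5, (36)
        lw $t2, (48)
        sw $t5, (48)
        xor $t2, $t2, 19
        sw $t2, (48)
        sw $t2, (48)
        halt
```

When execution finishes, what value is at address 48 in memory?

li $t2, 5 → $t2=5
li $t5, -1 → $t5=-1
srl $t2, $t2, 2 → $t2=5>>2=1
sw $t5, (48) → M[48]=-1
lw $t5, (36) → $t5=M[36]=6
lw $t2, (48) → $t2=M[48]=-1
sw $t5, (48) → M[48]=6
xor $t2, $t2, 19 → $t2=(-1)^19=-20
sw $t2, (48) → M[48]=-20
sw $t2, (48) → M[48]=-20
halt.

-20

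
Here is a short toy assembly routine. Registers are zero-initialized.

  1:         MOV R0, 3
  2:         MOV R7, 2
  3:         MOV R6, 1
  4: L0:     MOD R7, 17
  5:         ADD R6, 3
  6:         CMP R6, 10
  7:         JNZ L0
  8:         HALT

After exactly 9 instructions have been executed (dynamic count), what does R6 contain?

MOV R0, 3 → R0=3
MOV R7, 2 → R7=2
MOV R6, 1 → R6=1
MOD R7, 17 → R7=2%17=2
ADD R6, 3 → R6=1+3=4
CMP R6, 10  (cmp 4,10)
JNZ L0: taken
MOD R7, 17 → R7=2%17=2
ADD R6, 3 → R6=4+3=7
After step 9: R6 = 7.

7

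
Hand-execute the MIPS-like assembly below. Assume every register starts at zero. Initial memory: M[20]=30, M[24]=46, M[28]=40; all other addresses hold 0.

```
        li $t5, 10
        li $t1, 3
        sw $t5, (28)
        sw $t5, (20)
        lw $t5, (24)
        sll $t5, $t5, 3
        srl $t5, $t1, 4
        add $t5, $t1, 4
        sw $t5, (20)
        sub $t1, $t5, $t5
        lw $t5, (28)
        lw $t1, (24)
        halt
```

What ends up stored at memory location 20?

7

after li $t5, 10: $t5=10
after li $t1, 3: $t1=3
sw $t5, (28) → M[28]=10
sw $t5, (20) → M[20]=10
after lw $t5, (24): $t5=M[24]=46
after sll $t5, $t5, 3: $t5=46<<3=368
after srl $t5, $t1, 4: $t5=3>>4=0
after add $t5, $t1, 4: $t5=3+4=7
sw $t5, (20) → M[20]=7
after sub $t1, $t5, $t5: $t1=7-7=0
after lw $t5, (28): $t5=M[28]=10
after lw $t1, (24): $t1=M[24]=46
halt.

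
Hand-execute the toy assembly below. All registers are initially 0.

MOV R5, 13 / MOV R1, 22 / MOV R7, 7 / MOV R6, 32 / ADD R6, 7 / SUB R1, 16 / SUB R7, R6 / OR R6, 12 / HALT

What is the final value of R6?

47

after MOV R5, 13: R5=13
after MOV R1, 22: R1=22
after MOV R7, 7: R7=7
after MOV R6, 32: R6=32
after ADD R6, 7: R6=32+7=39
after SUB R1, 16: R1=22-16=6
after SUB R7, R6: R7=7-39=-32
after OR R6, 12: R6=39|12=47
halt.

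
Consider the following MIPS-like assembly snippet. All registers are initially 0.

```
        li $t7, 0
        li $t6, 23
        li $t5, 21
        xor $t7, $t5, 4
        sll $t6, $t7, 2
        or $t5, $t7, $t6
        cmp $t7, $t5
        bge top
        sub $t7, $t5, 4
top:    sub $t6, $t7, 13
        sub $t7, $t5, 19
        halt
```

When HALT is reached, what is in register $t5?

li $t7, 0 → $t7=0
li $t6, 23 → $t6=23
li $t5, 21 → $t5=21
xor $t7, $t5, 4 → $t7=21^4=17
sll $t6, $t7, 2 → $t6=17<<2=68
or $t5, $t7, $t6 → $t5=17|68=85
cmp $t7, $t5  (cmp 17,85)
bge top: not taken
sub $t7, $t5, 4 → $t7=85-4=81
sub $t6, $t7, 13 → $t6=81-13=68
sub $t7, $t5, 19 → $t7=85-19=66
halt.

85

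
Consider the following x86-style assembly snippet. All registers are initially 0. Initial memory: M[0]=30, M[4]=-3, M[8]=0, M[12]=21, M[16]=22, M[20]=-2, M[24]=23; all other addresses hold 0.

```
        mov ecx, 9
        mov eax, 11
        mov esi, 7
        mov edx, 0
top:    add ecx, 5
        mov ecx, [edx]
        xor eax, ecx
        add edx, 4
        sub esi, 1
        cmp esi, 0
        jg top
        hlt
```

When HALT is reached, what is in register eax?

2

ecx=9
eax=11
esi=7
edx=0
ecx=9+5=14
ecx=M[0]=30
eax=11^30=21
edx=0+4=4
esi=7-1=6
cmp esi, 0  (cmp 6,0)
jg top: taken
ecx=30+5=35
ecx=M[4]=-3
eax=21^(-3)=-24
edx=4+4=8
esi=6-1=5
cmp esi, 0  (cmp 5,0)
jg top: taken
ecx=(-3)+5=2
ecx=M[8]=0
eax=(-24)^0=-24
edx=8+4=12
esi=5-1=4
cmp esi, 0  (cmp 4,0)
jg top: taken
ecx=0+5=5
ecx=M[12]=21
eax=(-24)^21=-3
edx=12+4=16
esi=4-1=3
cmp esi, 0  (cmp 3,0)
jg top: taken
ecx=21+5=26
ecx=M[16]=22
eax=(-3)^22=-21
edx=16+4=20
esi=3-1=2
cmp esi, 0  (cmp 2,0)
jg top: taken
ecx=22+5=27
ecx=M[20]=-2
eax=(-21)^(-2)=21
edx=20+4=24
esi=2-1=1
cmp esi, 0  (cmp 1,0)
jg top: taken
ecx=(-2)+5=3
ecx=M[24]=23
eax=21^23=2
edx=24+4=28
esi=1-1=0
cmp esi, 0  (cmp 0,0)
jg top: not taken
halt.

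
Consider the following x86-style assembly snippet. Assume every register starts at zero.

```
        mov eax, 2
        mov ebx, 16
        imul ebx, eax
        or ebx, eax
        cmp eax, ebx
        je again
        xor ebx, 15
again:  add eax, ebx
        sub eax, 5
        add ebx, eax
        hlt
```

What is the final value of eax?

42

after mov eax, 2: eax=2
after mov ebx, 16: ebx=16
after imul ebx, eax: ebx=16*2=32
after or ebx, eax: ebx=32|2=34
cmp eax, ebx  (cmp 2,34)
je again: not taken
after xor ebx, 15: ebx=34^15=45
after add eax, ebx: eax=2+45=47
after sub eax, 5: eax=47-5=42
after add ebx, eax: ebx=45+42=87
halt.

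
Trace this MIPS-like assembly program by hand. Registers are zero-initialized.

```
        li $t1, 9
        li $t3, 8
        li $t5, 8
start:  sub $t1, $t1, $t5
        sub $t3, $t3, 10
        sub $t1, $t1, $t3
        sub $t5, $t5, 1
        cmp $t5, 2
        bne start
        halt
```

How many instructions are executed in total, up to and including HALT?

40

li $t1, 9 → $t1=9
li $t3, 8 → $t3=8
li $t5, 8 → $t5=8
sub $t1, $t1, $t5 → $t1=9-8=1
sub $t3, $t3, 10 → $t3=8-10=-2
sub $t1, $t1, $t3 → $t1=1-(-2)=3
sub $t5, $t5, 1 → $t5=8-1=7
cmp $t5, 2  (cmp 7,2)
bne start: taken
sub $t1, $t1, $t5 → $t1=3-7=-4
sub $t3, $t3, 10 → $t3=(-2)-10=-12
sub $t1, $t1, $t3 → $t1=(-4)-(-12)=8
sub $t5, $t5, 1 → $t5=7-1=6
cmp $t5, 2  (cmp 6,2)
bne start: taken
sub $t1, $t1, $t5 → $t1=8-6=2
sub $t3, $t3, 10 → $t3=(-12)-10=-22
sub $t1, $t1, $t3 → $t1=2-(-22)=24
sub $t5, $t5, 1 → $t5=6-1=5
cmp $t5, 2  (cmp 5,2)
bne start: taken
sub $t1, $t1, $t5 → $t1=24-5=19
sub $t3, $t3, 10 → $t3=(-22)-10=-32
sub $t1, $t1, $t3 → $t1=19-(-32)=51
sub $t5, $t5, 1 → $t5=5-1=4
cmp $t5, 2  (cmp 4,2)
bne start: taken
sub $t1, $t1, $t5 → $t1=51-4=47
sub $t3, $t3, 10 → $t3=(-32)-10=-42
sub $t1, $t1, $t3 → $t1=47-(-42)=89
sub $t5, $t5, 1 → $t5=4-1=3
cmp $t5, 2  (cmp 3,2)
bne start: taken
sub $t1, $t1, $t5 → $t1=89-3=86
sub $t3, $t3, 10 → $t3=(-42)-10=-52
sub $t1, $t1, $t3 → $t1=86-(-52)=138
sub $t5, $t5, 1 → $t5=3-1=2
cmp $t5, 2  (cmp 2,2)
bne start: not taken
halt.
Total executed instructions: 40.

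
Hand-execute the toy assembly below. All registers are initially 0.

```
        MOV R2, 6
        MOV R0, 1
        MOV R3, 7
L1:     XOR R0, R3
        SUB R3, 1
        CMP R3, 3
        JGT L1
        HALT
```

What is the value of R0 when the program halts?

R2=6
R0=1
R3=7
R0=1^7=6
R3=7-1=6
CMP R3, 3  (cmp 6,3)
JGT L1: taken
R0=6^6=0
R3=6-1=5
CMP R3, 3  (cmp 5,3)
JGT L1: taken
R0=0^5=5
R3=5-1=4
CMP R3, 3  (cmp 4,3)
JGT L1: taken
R0=5^4=1
R3=4-1=3
CMP R3, 3  (cmp 3,3)
JGT L1: not taken
halt.

1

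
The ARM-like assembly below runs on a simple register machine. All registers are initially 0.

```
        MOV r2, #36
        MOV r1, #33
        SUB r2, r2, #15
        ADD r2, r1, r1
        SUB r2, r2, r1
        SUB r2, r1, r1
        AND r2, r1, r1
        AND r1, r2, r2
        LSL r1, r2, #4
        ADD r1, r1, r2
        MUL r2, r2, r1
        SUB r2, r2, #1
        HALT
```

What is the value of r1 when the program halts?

after MOV r2, #36: r2=36
after MOV r1, #33: r1=33
after SUB r2, r2, #15: r2=36-15=21
after ADD r2, r1, r1: r2=33+33=66
after SUB r2, r2, r1: r2=66-33=33
after SUB r2, r1, r1: r2=33-33=0
after AND r2, r1, r1: r2=33&33=33
after AND r1, r2, r2: r1=33&33=33
after LSL r1, r2, #4: r1=33<<4=528
after ADD r1, r1, r2: r1=528+33=561
after MUL r2, r2, r1: r2=33*561=18513
after SUB r2, r2, #1: r2=18513-1=18512
halt.

561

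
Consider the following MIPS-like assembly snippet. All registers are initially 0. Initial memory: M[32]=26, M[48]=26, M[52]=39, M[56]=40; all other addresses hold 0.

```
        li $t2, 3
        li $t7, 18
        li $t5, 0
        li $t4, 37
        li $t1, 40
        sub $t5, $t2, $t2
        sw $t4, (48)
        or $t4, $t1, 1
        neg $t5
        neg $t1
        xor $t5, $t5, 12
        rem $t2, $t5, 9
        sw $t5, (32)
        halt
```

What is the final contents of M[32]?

li $t2, 3 → $t2=3
li $t7, 18 → $t7=18
li $t5, 0 → $t5=0
li $t4, 37 → $t4=37
li $t1, 40 → $t1=40
sub $t5, $t2, $t2 → $t5=3-3=0
sw $t4, (48) → M[48]=37
or $t4, $t1, 1 → $t4=40|1=41
neg $t5 → $t5=-(0)=0
neg $t1 → $t1=-(40)=-40
xor $t5, $t5, 12 → $t5=0^12=12
rem $t2, $t5, 9 → $t2=12%9=3
sw $t5, (32) → M[32]=12
halt.

12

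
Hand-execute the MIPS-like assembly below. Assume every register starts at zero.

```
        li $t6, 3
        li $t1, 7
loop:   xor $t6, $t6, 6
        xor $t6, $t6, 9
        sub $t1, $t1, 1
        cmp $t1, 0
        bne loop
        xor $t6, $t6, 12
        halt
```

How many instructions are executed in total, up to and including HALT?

39

after li $t6, 3: $t6=3
after li $t1, 7: $t1=7
after xor $t6, $t6, 6: $t6=3^6=5
after xor $t6, $t6, 9: $t6=5^9=12
after sub $t1, $t1, 1: $t1=7-1=6
cmp $t1, 0  (cmp 6,0)
bne loop: taken
after xor $t6, $t6, 6: $t6=12^6=10
after xor $t6, $t6, 9: $t6=10^9=3
after sub $t1, $t1, 1: $t1=6-1=5
cmp $t1, 0  (cmp 5,0)
bne loop: taken
after xor $t6, $t6, 6: $t6=3^6=5
after xor $t6, $t6, 9: $t6=5^9=12
after sub $t1, $t1, 1: $t1=5-1=4
cmp $t1, 0  (cmp 4,0)
bne loop: taken
after xor $t6, $t6, 6: $t6=12^6=10
after xor $t6, $t6, 9: $t6=10^9=3
after sub $t1, $t1, 1: $t1=4-1=3
cmp $t1, 0  (cmp 3,0)
bne loop: taken
after xor $t6, $t6, 6: $t6=3^6=5
after xor $t6, $t6, 9: $t6=5^9=12
after sub $t1, $t1, 1: $t1=3-1=2
cmp $t1, 0  (cmp 2,0)
bne loop: taken
after xor $t6, $t6, 6: $t6=12^6=10
after xor $t6, $t6, 9: $t6=10^9=3
after sub $t1, $t1, 1: $t1=2-1=1
cmp $t1, 0  (cmp 1,0)
bne loop: taken
after xor $t6, $t6, 6: $t6=3^6=5
after xor $t6, $t6, 9: $t6=5^9=12
after sub $t1, $t1, 1: $t1=1-1=0
cmp $t1, 0  (cmp 0,0)
bne loop: not taken
after xor $t6, $t6, 12: $t6=12^12=0
halt.
Total executed instructions: 39.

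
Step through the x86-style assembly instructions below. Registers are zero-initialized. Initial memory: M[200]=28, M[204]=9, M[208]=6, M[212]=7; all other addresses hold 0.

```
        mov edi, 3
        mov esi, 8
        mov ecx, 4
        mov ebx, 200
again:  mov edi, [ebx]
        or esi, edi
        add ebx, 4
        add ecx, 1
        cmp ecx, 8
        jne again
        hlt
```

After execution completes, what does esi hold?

edi=3
esi=8
ecx=4
ebx=200
edi=M[200]=28
esi=8|28=28
ebx=200+4=204
ecx=4+1=5
cmp ecx, 8  (cmp 5,8)
jne again: taken
edi=M[204]=9
esi=28|9=29
ebx=204+4=208
ecx=5+1=6
cmp ecx, 8  (cmp 6,8)
jne again: taken
edi=M[208]=6
esi=29|6=31
ebx=208+4=212
ecx=6+1=7
cmp ecx, 8  (cmp 7,8)
jne again: taken
edi=M[212]=7
esi=31|7=31
ebx=212+4=216
ecx=7+1=8
cmp ecx, 8  (cmp 8,8)
jne again: not taken
halt.

31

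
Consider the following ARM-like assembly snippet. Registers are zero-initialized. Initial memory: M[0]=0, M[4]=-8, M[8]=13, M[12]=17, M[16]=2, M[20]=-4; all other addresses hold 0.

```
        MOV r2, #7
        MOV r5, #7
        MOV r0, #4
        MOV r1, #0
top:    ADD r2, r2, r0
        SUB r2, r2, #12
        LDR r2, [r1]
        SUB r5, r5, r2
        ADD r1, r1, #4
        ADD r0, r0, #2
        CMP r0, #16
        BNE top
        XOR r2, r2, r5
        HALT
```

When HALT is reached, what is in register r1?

MOV r2, #7 → r2=7
MOV r5, #7 → r5=7
MOV r0, #4 → r0=4
MOV r1, #0 → r1=0
ADD r2, r2, r0 → r2=7+4=11
SUB r2, r2, #12 → r2=11-12=-1
LDR r2, [r1] → r2=M[0]=0
SUB r5, r5, r2 → r5=7-0=7
ADD r1, r1, #4 → r1=0+4=4
ADD r0, r0, #2 → r0=4+2=6
CMP r0, #16  (cmp 6,16)
BNE top: taken
ADD r2, r2, r0 → r2=0+6=6
SUB r2, r2, #12 → r2=6-12=-6
LDR r2, [r1] → r2=M[4]=-8
SUB r5, r5, r2 → r5=7-(-8)=15
ADD r1, r1, #4 → r1=4+4=8
ADD r0, r0, #2 → r0=6+2=8
CMP r0, #16  (cmp 8,16)
BNE top: taken
ADD r2, r2, r0 → r2=(-8)+8=0
SUB r2, r2, #12 → r2=0-12=-12
LDR r2, [r1] → r2=M[8]=13
SUB r5, r5, r2 → r5=15-13=2
ADD r1, r1, #4 → r1=8+4=12
ADD r0, r0, #2 → r0=8+2=10
CMP r0, #16  (cmp 10,16)
BNE top: taken
ADD r2, r2, r0 → r2=13+10=23
SUB r2, r2, #12 → r2=23-12=11
LDR r2, [r1] → r2=M[12]=17
SUB r5, r5, r2 → r5=2-17=-15
ADD r1, r1, #4 → r1=12+4=16
ADD r0, r0, #2 → r0=10+2=12
CMP r0, #16  (cmp 12,16)
BNE top: taken
ADD r2, r2, r0 → r2=17+12=29
SUB r2, r2, #12 → r2=29-12=17
LDR r2, [r1] → r2=M[16]=2
SUB r5, r5, r2 → r5=(-15)-2=-17
ADD r1, r1, #4 → r1=16+4=20
ADD r0, r0, #2 → r0=12+2=14
CMP r0, #16  (cmp 14,16)
BNE top: taken
ADD r2, r2, r0 → r2=2+14=16
SUB r2, r2, #12 → r2=16-12=4
LDR r2, [r1] → r2=M[20]=-4
SUB r5, r5, r2 → r5=(-17)-(-4)=-13
ADD r1, r1, #4 → r1=20+4=24
ADD r0, r0, #2 → r0=14+2=16
CMP r0, #16  (cmp 16,16)
BNE top: not taken
XOR r2, r2, r5 → r2=(-4)^(-13)=15
halt.

24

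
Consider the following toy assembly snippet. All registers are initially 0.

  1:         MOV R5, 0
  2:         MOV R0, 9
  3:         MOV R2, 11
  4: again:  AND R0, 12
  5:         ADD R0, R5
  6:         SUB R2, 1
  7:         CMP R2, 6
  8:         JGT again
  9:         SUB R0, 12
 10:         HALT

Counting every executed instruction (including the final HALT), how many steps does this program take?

30

after MOV R5, 0: R5=0
after MOV R0, 9: R0=9
after MOV R2, 11: R2=11
after AND R0, 12: R0=9&12=8
after ADD R0, R5: R0=8+0=8
after SUB R2, 1: R2=11-1=10
CMP R2, 6  (cmp 10,6)
JGT again: taken
after AND R0, 12: R0=8&12=8
after ADD R0, R5: R0=8+0=8
after SUB R2, 1: R2=10-1=9
CMP R2, 6  (cmp 9,6)
JGT again: taken
after AND R0, 12: R0=8&12=8
after ADD R0, R5: R0=8+0=8
after SUB R2, 1: R2=9-1=8
CMP R2, 6  (cmp 8,6)
JGT again: taken
after AND R0, 12: R0=8&12=8
after ADD R0, R5: R0=8+0=8
after SUB R2, 1: R2=8-1=7
CMP R2, 6  (cmp 7,6)
JGT again: taken
after AND R0, 12: R0=8&12=8
after ADD R0, R5: R0=8+0=8
after SUB R2, 1: R2=7-1=6
CMP R2, 6  (cmp 6,6)
JGT again: not taken
after SUB R0, 12: R0=8-12=-4
halt.
Total executed instructions: 30.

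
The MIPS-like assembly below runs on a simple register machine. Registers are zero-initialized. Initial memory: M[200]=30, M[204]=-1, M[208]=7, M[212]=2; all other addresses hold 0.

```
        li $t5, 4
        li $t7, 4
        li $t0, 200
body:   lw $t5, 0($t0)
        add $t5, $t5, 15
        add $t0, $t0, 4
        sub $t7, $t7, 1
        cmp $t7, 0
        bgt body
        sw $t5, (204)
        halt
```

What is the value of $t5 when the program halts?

17

$t5=4
$t7=4
$t0=200
$t5=M[200]=30
$t5=30+15=45
$t0=200+4=204
$t7=4-1=3
cmp $t7, 0  (cmp 3,0)
bgt body: taken
$t5=M[204]=-1
$t5=(-1)+15=14
$t0=204+4=208
$t7=3-1=2
cmp $t7, 0  (cmp 2,0)
bgt body: taken
$t5=M[208]=7
$t5=7+15=22
$t0=208+4=212
$t7=2-1=1
cmp $t7, 0  (cmp 1,0)
bgt body: taken
$t5=M[212]=2
$t5=2+15=17
$t0=212+4=216
$t7=1-1=0
cmp $t7, 0  (cmp 0,0)
bgt body: not taken
sw $t5, (204) → M[204]=17
halt.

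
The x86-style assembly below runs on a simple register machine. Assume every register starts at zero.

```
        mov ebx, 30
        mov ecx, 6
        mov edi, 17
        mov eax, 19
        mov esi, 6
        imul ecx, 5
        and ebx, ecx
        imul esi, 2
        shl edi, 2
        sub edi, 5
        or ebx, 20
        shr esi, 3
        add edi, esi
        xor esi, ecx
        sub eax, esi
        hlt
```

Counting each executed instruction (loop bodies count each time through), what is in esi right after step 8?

after mov ebx, 30: ebx=30
after mov ecx, 6: ecx=6
after mov edi, 17: edi=17
after mov eax, 19: eax=19
after mov esi, 6: esi=6
after imul ecx, 5: ecx=6*5=30
after and ebx, ecx: ebx=30&30=30
after imul esi, 2: esi=6*2=12
After step 8: esi = 12.

12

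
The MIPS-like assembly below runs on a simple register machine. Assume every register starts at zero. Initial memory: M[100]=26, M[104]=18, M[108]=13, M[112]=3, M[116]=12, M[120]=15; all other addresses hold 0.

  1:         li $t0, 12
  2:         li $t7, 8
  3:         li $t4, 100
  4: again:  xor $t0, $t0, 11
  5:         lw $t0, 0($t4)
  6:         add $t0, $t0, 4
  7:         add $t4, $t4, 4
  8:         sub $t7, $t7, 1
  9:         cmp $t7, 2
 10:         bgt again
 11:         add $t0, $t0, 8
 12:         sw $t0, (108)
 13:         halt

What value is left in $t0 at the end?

after li $t0, 12: $t0=12
after li $t7, 8: $t7=8
after li $t4, 100: $t4=100
after xor $t0, $t0, 11: $t0=12^11=7
after lw $t0, 0($t4): $t0=M[100]=26
after add $t0, $t0, 4: $t0=26+4=30
after add $t4, $t4, 4: $t4=100+4=104
after sub $t7, $t7, 1: $t7=8-1=7
cmp $t7, 2  (cmp 7,2)
bgt again: taken
after xor $t0, $t0, 11: $t0=30^11=21
after lw $t0, 0($t4): $t0=M[104]=18
after add $t0, $t0, 4: $t0=18+4=22
after add $t4, $t4, 4: $t4=104+4=108
after sub $t7, $t7, 1: $t7=7-1=6
cmp $t7, 2  (cmp 6,2)
bgt again: taken
after xor $t0, $t0, 11: $t0=22^11=29
after lw $t0, 0($t4): $t0=M[108]=13
after add $t0, $t0, 4: $t0=13+4=17
after add $t4, $t4, 4: $t4=108+4=112
after sub $t7, $t7, 1: $t7=6-1=5
cmp $t7, 2  (cmp 5,2)
bgt again: taken
after xor $t0, $t0, 11: $t0=17^11=26
after lw $t0, 0($t4): $t0=M[112]=3
after add $t0, $t0, 4: $t0=3+4=7
after add $t4, $t4, 4: $t4=112+4=116
after sub $t7, $t7, 1: $t7=5-1=4
cmp $t7, 2  (cmp 4,2)
bgt again: taken
after xor $t0, $t0, 11: $t0=7^11=12
after lw $t0, 0($t4): $t0=M[116]=12
after add $t0, $t0, 4: $t0=12+4=16
after add $t4, $t4, 4: $t4=116+4=120
after sub $t7, $t7, 1: $t7=4-1=3
cmp $t7, 2  (cmp 3,2)
bgt again: taken
after xor $t0, $t0, 11: $t0=16^11=27
after lw $t0, 0($t4): $t0=M[120]=15
after add $t0, $t0, 4: $t0=15+4=19
after add $t4, $t4, 4: $t4=120+4=124
after sub $t7, $t7, 1: $t7=3-1=2
cmp $t7, 2  (cmp 2,2)
bgt again: not taken
after add $t0, $t0, 8: $t0=19+8=27
sw $t0, (108) → M[108]=27
halt.

27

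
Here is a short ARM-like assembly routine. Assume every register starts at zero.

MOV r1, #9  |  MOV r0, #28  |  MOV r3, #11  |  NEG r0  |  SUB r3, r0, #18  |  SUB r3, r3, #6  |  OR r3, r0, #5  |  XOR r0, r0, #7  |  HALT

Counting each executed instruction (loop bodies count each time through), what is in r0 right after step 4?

-28

r1=9
r0=28
r3=11
r0=-(28)=-28
After step 4: r0 = -28.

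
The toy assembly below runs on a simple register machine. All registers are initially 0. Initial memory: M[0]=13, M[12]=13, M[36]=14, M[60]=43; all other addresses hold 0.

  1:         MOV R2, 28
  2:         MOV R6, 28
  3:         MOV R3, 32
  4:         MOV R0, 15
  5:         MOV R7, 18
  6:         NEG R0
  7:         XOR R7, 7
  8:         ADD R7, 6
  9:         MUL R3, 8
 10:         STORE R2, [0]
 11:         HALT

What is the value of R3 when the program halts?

256

R2=28
R6=28
R3=32
R0=15
R7=18
R0=-(15)=-15
R7=18^7=21
R7=21+6=27
R3=32*8=256
STORE R2, [0] → M[0]=28
halt.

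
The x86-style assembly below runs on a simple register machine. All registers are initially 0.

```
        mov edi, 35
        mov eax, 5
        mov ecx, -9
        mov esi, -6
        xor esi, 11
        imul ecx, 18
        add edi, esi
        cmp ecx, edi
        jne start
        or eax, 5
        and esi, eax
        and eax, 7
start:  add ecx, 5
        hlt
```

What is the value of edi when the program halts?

20

after mov edi, 35: edi=35
after mov eax, 5: eax=5
after mov ecx, -9: ecx=-9
after mov esi, -6: esi=-6
after xor esi, 11: esi=(-6)^11=-15
after imul ecx, 18: ecx=(-9)*18=-162
after add edi, esi: edi=35+(-15)=20
cmp ecx, edi  (cmp -162,20)
jne start: taken
after add ecx, 5: ecx=(-162)+5=-157
halt.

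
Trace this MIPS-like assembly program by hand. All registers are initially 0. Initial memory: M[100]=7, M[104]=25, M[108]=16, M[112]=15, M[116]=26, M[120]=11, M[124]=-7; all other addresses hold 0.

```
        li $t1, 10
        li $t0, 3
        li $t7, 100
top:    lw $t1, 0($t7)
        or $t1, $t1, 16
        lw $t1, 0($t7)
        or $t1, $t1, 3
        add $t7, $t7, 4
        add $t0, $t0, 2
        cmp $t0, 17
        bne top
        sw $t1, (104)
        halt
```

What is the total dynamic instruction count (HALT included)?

after li $t1, 10: $t1=10
after li $t0, 3: $t0=3
after li $t7, 100: $t7=100
after lw $t1, 0($t7): $t1=M[100]=7
after or $t1, $t1, 16: $t1=7|16=23
after lw $t1, 0($t7): $t1=M[100]=7
after or $t1, $t1, 3: $t1=7|3=7
after add $t7, $t7, 4: $t7=100+4=104
after add $t0, $t0, 2: $t0=3+2=5
cmp $t0, 17  (cmp 5,17)
bne top: taken
after lw $t1, 0($t7): $t1=M[104]=25
after or $t1, $t1, 16: $t1=25|16=25
after lw $t1, 0($t7): $t1=M[104]=25
after or $t1, $t1, 3: $t1=25|3=27
after add $t7, $t7, 4: $t7=104+4=108
after add $t0, $t0, 2: $t0=5+2=7
cmp $t0, 17  (cmp 7,17)
bne top: taken
after lw $t1, 0($t7): $t1=M[108]=16
after or $t1, $t1, 16: $t1=16|16=16
after lw $t1, 0($t7): $t1=M[108]=16
after or $t1, $t1, 3: $t1=16|3=19
after add $t7, $t7, 4: $t7=108+4=112
after add $t0, $t0, 2: $t0=7+2=9
cmp $t0, 17  (cmp 9,17)
bne top: taken
after lw $t1, 0($t7): $t1=M[112]=15
after or $t1, $t1, 16: $t1=15|16=31
after lw $t1, 0($t7): $t1=M[112]=15
after or $t1, $t1, 3: $t1=15|3=15
after add $t7, $t7, 4: $t7=112+4=116
after add $t0, $t0, 2: $t0=9+2=11
cmp $t0, 17  (cmp 11,17)
bne top: taken
after lw $t1, 0($t7): $t1=M[116]=26
after or $t1, $t1, 16: $t1=26|16=26
after lw $t1, 0($t7): $t1=M[116]=26
after or $t1, $t1, 3: $t1=26|3=27
after add $t7, $t7, 4: $t7=116+4=120
after add $t0, $t0, 2: $t0=11+2=13
cmp $t0, 17  (cmp 13,17)
bne top: taken
after lw $t1, 0($t7): $t1=M[120]=11
after or $t1, $t1, 16: $t1=11|16=27
after lw $t1, 0($t7): $t1=M[120]=11
after or $t1, $t1, 3: $t1=11|3=11
after add $t7, $t7, 4: $t7=120+4=124
after add $t0, $t0, 2: $t0=13+2=15
cmp $t0, 17  (cmp 15,17)
bne top: taken
after lw $t1, 0($t7): $t1=M[124]=-7
after or $t1, $t1, 16: $t1=(-7)|16=-7
after lw $t1, 0($t7): $t1=M[124]=-7
after or $t1, $t1, 3: $t1=(-7)|3=-5
after add $t7, $t7, 4: $t7=124+4=128
after add $t0, $t0, 2: $t0=15+2=17
cmp $t0, 17  (cmp 17,17)
bne top: not taken
sw $t1, (104) → M[104]=-5
halt.
Total executed instructions: 61.

61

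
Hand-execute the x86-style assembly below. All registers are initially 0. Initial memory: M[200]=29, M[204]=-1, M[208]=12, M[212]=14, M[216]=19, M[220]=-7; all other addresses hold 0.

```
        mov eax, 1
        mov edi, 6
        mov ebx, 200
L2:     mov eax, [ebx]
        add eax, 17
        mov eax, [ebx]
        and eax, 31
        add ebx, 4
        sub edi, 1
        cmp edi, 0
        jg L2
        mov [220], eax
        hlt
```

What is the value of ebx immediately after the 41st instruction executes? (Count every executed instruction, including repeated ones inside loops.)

after mov eax, 1: eax=1
after mov edi, 6: edi=6
after mov ebx, 200: ebx=200
after mov eax, [ebx]: eax=M[200]=29
after add eax, 17: eax=29+17=46
after mov eax, [ebx]: eax=M[200]=29
after and eax, 31: eax=29&31=29
after add ebx, 4: ebx=200+4=204
after sub edi, 1: edi=6-1=5
cmp edi, 0  (cmp 5,0)
jg L2: taken
after mov eax, [ebx]: eax=M[204]=-1
after add eax, 17: eax=(-1)+17=16
after mov eax, [ebx]: eax=M[204]=-1
after and eax, 31: eax=(-1)&31=31
after add ebx, 4: ebx=204+4=208
after sub edi, 1: edi=5-1=4
cmp edi, 0  (cmp 4,0)
jg L2: taken
after mov eax, [ebx]: eax=M[208]=12
after add eax, 17: eax=12+17=29
after mov eax, [ebx]: eax=M[208]=12
after and eax, 31: eax=12&31=12
after add ebx, 4: ebx=208+4=212
after sub edi, 1: edi=4-1=3
cmp edi, 0  (cmp 3,0)
jg L2: taken
after mov eax, [ebx]: eax=M[212]=14
after add eax, 17: eax=14+17=31
after mov eax, [ebx]: eax=M[212]=14
after and eax, 31: eax=14&31=14
after add ebx, 4: ebx=212+4=216
after sub edi, 1: edi=3-1=2
cmp edi, 0  (cmp 2,0)
jg L2: taken
after mov eax, [ebx]: eax=M[216]=19
after add eax, 17: eax=19+17=36
after mov eax, [ebx]: eax=M[216]=19
after and eax, 31: eax=19&31=19
after add ebx, 4: ebx=216+4=220
after sub edi, 1: edi=2-1=1
After step 41: ebx = 220.

220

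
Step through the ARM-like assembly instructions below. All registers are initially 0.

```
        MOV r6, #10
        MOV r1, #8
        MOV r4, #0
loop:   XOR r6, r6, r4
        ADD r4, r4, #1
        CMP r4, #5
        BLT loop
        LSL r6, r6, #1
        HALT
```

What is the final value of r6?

28

MOV r6, #10 → r6=10
MOV r1, #8 → r1=8
MOV r4, #0 → r4=0
XOR r6, r6, r4 → r6=10^0=10
ADD r4, r4, #1 → r4=0+1=1
CMP r4, #5  (cmp 1,5)
BLT loop: taken
XOR r6, r6, r4 → r6=10^1=11
ADD r4, r4, #1 → r4=1+1=2
CMP r4, #5  (cmp 2,5)
BLT loop: taken
XOR r6, r6, r4 → r6=11^2=9
ADD r4, r4, #1 → r4=2+1=3
CMP r4, #5  (cmp 3,5)
BLT loop: taken
XOR r6, r6, r4 → r6=9^3=10
ADD r4, r4, #1 → r4=3+1=4
CMP r4, #5  (cmp 4,5)
BLT loop: taken
XOR r6, r6, r4 → r6=10^4=14
ADD r4, r4, #1 → r4=4+1=5
CMP r4, #5  (cmp 5,5)
BLT loop: not taken
LSL r6, r6, #1 → r6=14<<1=28
halt.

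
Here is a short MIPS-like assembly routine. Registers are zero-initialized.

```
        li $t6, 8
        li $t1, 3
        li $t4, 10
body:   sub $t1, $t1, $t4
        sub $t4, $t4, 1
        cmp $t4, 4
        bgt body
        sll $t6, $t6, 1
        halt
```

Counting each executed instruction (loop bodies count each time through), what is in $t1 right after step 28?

after li $t6, 8: $t6=8
after li $t1, 3: $t1=3
after li $t4, 10: $t4=10
after sub $t1, $t1, $t4: $t1=3-10=-7
after sub $t4, $t4, 1: $t4=10-1=9
cmp $t4, 4  (cmp 9,4)
bgt body: taken
after sub $t1, $t1, $t4: $t1=(-7)-9=-16
after sub $t4, $t4, 1: $t4=9-1=8
cmp $t4, 4  (cmp 8,4)
bgt body: taken
after sub $t1, $t1, $t4: $t1=(-16)-8=-24
after sub $t4, $t4, 1: $t4=8-1=7
cmp $t4, 4  (cmp 7,4)
bgt body: taken
after sub $t1, $t1, $t4: $t1=(-24)-7=-31
after sub $t4, $t4, 1: $t4=7-1=6
cmp $t4, 4  (cmp 6,4)
bgt body: taken
after sub $t1, $t1, $t4: $t1=(-31)-6=-37
after sub $t4, $t4, 1: $t4=6-1=5
cmp $t4, 4  (cmp 5,4)
bgt body: taken
after sub $t1, $t1, $t4: $t1=(-37)-5=-42
after sub $t4, $t4, 1: $t4=5-1=4
cmp $t4, 4  (cmp 4,4)
bgt body: not taken
after sll $t6, $t6, 1: $t6=8<<1=16
After step 28: $t1 = -42.

-42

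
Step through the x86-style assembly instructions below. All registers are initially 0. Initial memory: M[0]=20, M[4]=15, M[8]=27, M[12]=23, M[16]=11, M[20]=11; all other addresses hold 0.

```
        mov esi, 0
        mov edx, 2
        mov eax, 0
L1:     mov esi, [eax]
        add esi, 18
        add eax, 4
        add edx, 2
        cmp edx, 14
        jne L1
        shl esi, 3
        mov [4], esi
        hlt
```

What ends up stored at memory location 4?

232

mov esi, 0 → esi=0
mov edx, 2 → edx=2
mov eax, 0 → eax=0
mov esi, [eax] → esi=M[0]=20
add esi, 18 → esi=20+18=38
add eax, 4 → eax=0+4=4
add edx, 2 → edx=2+2=4
cmp edx, 14  (cmp 4,14)
jne L1: taken
mov esi, [eax] → esi=M[4]=15
add esi, 18 → esi=15+18=33
add eax, 4 → eax=4+4=8
add edx, 2 → edx=4+2=6
cmp edx, 14  (cmp 6,14)
jne L1: taken
mov esi, [eax] → esi=M[8]=27
add esi, 18 → esi=27+18=45
add eax, 4 → eax=8+4=12
add edx, 2 → edx=6+2=8
cmp edx, 14  (cmp 8,14)
jne L1: taken
mov esi, [eax] → esi=M[12]=23
add esi, 18 → esi=23+18=41
add eax, 4 → eax=12+4=16
add edx, 2 → edx=8+2=10
cmp edx, 14  (cmp 10,14)
jne L1: taken
mov esi, [eax] → esi=M[16]=11
add esi, 18 → esi=11+18=29
add eax, 4 → eax=16+4=20
add edx, 2 → edx=10+2=12
cmp edx, 14  (cmp 12,14)
jne L1: taken
mov esi, [eax] → esi=M[20]=11
add esi, 18 → esi=11+18=29
add eax, 4 → eax=20+4=24
add edx, 2 → edx=12+2=14
cmp edx, 14  (cmp 14,14)
jne L1: not taken
shl esi, 3 → esi=29<<3=232
mov [4], esi → M[4]=232
halt.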